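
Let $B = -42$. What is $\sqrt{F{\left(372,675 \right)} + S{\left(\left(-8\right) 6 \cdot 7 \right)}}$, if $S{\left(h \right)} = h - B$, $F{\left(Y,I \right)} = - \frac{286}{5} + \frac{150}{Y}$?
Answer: $\frac{3 i \sqrt{3745730}}{310} \approx 18.73 i$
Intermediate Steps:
$F{\left(Y,I \right)} = - \frac{286}{5} + \frac{150}{Y}$ ($F{\left(Y,I \right)} = \left(-286\right) \frac{1}{5} + \frac{150}{Y} = - \frac{286}{5} + \frac{150}{Y}$)
$S{\left(h \right)} = 42 + h$ ($S{\left(h \right)} = h - -42 = h + 42 = 42 + h$)
$\sqrt{F{\left(372,675 \right)} + S{\left(\left(-8\right) 6 \cdot 7 \right)}} = \sqrt{\left(- \frac{286}{5} + \frac{150}{372}\right) + \left(42 + \left(-8\right) 6 \cdot 7\right)} = \sqrt{\left(- \frac{286}{5} + 150 \cdot \frac{1}{372}\right) + \left(42 - 336\right)} = \sqrt{\left(- \frac{286}{5} + \frac{25}{62}\right) + \left(42 - 336\right)} = \sqrt{- \frac{17607}{310} - 294} = \sqrt{- \frac{108747}{310}} = \frac{3 i \sqrt{3745730}}{310}$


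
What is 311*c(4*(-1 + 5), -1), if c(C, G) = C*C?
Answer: 79616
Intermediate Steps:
c(C, G) = C²
311*c(4*(-1 + 5), -1) = 311*(4*(-1 + 5))² = 311*(4*4)² = 311*16² = 311*256 = 79616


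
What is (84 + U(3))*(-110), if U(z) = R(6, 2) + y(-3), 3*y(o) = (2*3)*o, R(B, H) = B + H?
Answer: -9460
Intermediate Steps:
y(o) = 2*o (y(o) = ((2*3)*o)/3 = (6*o)/3 = 2*o)
U(z) = 2 (U(z) = (6 + 2) + 2*(-3) = 8 - 6 = 2)
(84 + U(3))*(-110) = (84 + 2)*(-110) = 86*(-110) = -9460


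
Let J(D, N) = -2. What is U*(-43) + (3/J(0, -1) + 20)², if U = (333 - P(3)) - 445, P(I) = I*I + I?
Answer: 22697/4 ≈ 5674.3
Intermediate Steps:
P(I) = I + I² (P(I) = I² + I = I + I²)
U = -124 (U = (333 - 3*(1 + 3)) - 445 = (333 - 3*4) - 445 = (333 - 1*12) - 445 = (333 - 12) - 445 = 321 - 445 = -124)
U*(-43) + (3/J(0, -1) + 20)² = -124*(-43) + (3/(-2) + 20)² = 5332 + (3*(-½) + 20)² = 5332 + (-3/2 + 20)² = 5332 + (37/2)² = 5332 + 1369/4 = 22697/4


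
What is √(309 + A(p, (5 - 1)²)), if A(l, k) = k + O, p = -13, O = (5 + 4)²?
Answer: √406 ≈ 20.149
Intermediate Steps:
O = 81 (O = 9² = 81)
A(l, k) = 81 + k (A(l, k) = k + 81 = 81 + k)
√(309 + A(p, (5 - 1)²)) = √(309 + (81 + (5 - 1)²)) = √(309 + (81 + 4²)) = √(309 + (81 + 16)) = √(309 + 97) = √406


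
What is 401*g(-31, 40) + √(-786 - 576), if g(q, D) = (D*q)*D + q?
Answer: -19902031 + I*√1362 ≈ -1.9902e+7 + 36.905*I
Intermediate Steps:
g(q, D) = q + q*D² (g(q, D) = q*D² + q = q + q*D²)
401*g(-31, 40) + √(-786 - 576) = 401*(-31*(1 + 40²)) + √(-786 - 576) = 401*(-31*(1 + 1600)) + √(-1362) = 401*(-31*1601) + I*√1362 = 401*(-49631) + I*√1362 = -19902031 + I*√1362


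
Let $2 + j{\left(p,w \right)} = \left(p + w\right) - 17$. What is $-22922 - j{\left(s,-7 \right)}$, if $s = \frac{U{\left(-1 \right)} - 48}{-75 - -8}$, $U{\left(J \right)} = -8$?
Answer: $- \frac{1534088}{67} \approx -22897.0$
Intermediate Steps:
$s = \frac{56}{67}$ ($s = \frac{-8 - 48}{-75 - -8} = - \frac{56}{-75 + 8} = - \frac{56}{-67} = \left(-56\right) \left(- \frac{1}{67}\right) = \frac{56}{67} \approx 0.83582$)
$j{\left(p,w \right)} = -19 + p + w$ ($j{\left(p,w \right)} = -2 - \left(17 - p - w\right) = -2 + \left(-17 + p + w\right) = -19 + p + w$)
$-22922 - j{\left(s,-7 \right)} = -22922 - \left(-19 + \frac{56}{67} - 7\right) = -22922 - - \frac{1686}{67} = -22922 + \frac{1686}{67} = - \frac{1534088}{67}$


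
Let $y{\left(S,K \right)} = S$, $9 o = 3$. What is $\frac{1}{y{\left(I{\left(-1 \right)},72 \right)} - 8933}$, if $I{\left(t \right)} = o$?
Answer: $- \frac{3}{26798} \approx -0.00011195$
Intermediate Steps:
$o = \frac{1}{3}$ ($o = \frac{1}{9} \cdot 3 = \frac{1}{3} \approx 0.33333$)
$I{\left(t \right)} = \frac{1}{3}$
$\frac{1}{y{\left(I{\left(-1 \right)},72 \right)} - 8933} = \frac{1}{\frac{1}{3} - 8933} = \frac{1}{- \frac{26798}{3}} = - \frac{3}{26798}$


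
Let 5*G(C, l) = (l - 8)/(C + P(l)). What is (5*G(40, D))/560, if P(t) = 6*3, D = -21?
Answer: -1/1120 ≈ -0.00089286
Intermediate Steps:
P(t) = 18
G(C, l) = (-8 + l)/(5*(18 + C)) (G(C, l) = ((l - 8)/(C + 18))/5 = ((-8 + l)/(18 + C))/5 = (-8 + l)/(5*(18 + C)))
(5*G(40, D))/560 = (5*((-8 - 21)/(5*(18 + 40))))/560 = (5*((⅕)*(-29)/58))*(1/560) = (5*((⅕)*(1/58)*(-29)))*(1/560) = (5*(-⅒))*(1/560) = -½*1/560 = -1/1120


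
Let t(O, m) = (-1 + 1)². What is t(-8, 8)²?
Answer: 0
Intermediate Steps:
t(O, m) = 0 (t(O, m) = 0² = 0)
t(-8, 8)² = 0² = 0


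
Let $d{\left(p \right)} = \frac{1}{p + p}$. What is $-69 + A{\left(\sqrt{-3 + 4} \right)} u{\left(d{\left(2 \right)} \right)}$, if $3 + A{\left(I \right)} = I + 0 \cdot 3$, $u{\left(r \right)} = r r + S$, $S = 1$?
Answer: $- \frac{569}{8} \approx -71.125$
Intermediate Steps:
$d{\left(p \right)} = \frac{1}{2 p}$
$u{\left(r \right)} = 1 + r^{2}$ ($u{\left(r \right)} = r r + 1 = r^{2} + 1 = 1 + r^{2}$)
$A{\left(I \right)} = -3 + I$ ($A{\left(I \right)} = -3 + \left(I + 0 \cdot 3\right) = -3 + \left(I + 0\right) = -3 + I$)
$-69 + A{\left(\sqrt{-3 + 4} \right)} u{\left(d{\left(2 \right)} \right)} = -69 + \left(-3 + \sqrt{-3 + 4}\right) \left(1 + \left(\frac{1}{2 \cdot 2}\right)^{2}\right) = -69 + \left(-3 + \sqrt{1}\right) \left(1 + \left(\frac{1}{2} \cdot \frac{1}{2}\right)^{2}\right) = -69 + \left(-3 + 1\right) \left(1 + \left(\frac{1}{4}\right)^{2}\right) = -69 - 2 \left(1 + \frac{1}{16}\right) = -69 - \frac{17}{8} = - \frac{569}{8}$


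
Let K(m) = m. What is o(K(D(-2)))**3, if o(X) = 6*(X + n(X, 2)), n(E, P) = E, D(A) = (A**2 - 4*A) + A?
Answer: 1728000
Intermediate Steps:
D(A) = A**2 - 3*A
o(X) = 12*X (o(X) = 6*(X + X) = 6*(2*X) = 12*X)
o(K(D(-2)))**3 = (12*(-2*(-3 - 2)))**3 = (12*(-2*(-5)))**3 = (12*10)**3 = 120**3 = 1728000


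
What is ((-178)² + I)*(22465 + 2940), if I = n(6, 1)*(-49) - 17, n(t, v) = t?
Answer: 797031065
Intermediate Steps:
I = -311 (I = 6*(-49) - 17 = -294 - 17 = -311)
((-178)² + I)*(22465 + 2940) = ((-178)² - 311)*(22465 + 2940) = (31684 - 311)*25405 = 31373*25405 = 797031065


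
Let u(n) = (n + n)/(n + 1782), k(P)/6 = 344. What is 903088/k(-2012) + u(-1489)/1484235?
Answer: 8181993238201/18699876765 ≈ 437.54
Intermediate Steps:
k(P) = 2064 (k(P) = 6*344 = 2064)
u(n) = 2*n/(1782 + n) (u(n) = (2*n)/(1782 + n) = 2*n/(1782 + n))
903088/k(-2012) + u(-1489)/1484235 = 903088/2064 + (2*(-1489)/(1782 - 1489))/1484235 = 903088*(1/2064) + (2*(-1489)/293)*(1/1484235) = 56443/129 + (2*(-1489)*(1/293))*(1/1484235) = 56443/129 - 2978/293*1/1484235 = 56443/129 - 2978/434880855 = 8181993238201/18699876765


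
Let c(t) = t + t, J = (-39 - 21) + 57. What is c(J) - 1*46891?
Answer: -46897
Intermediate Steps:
J = -3 (J = -60 + 57 = -3)
c(t) = 2*t
c(J) - 1*46891 = 2*(-3) - 1*46891 = -6 - 46891 = -46897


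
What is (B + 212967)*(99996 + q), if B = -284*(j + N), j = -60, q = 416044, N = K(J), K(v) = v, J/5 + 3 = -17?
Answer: 133348348280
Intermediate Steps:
J = -100 (J = -15 + 5*(-17) = -15 - 85 = -100)
N = -100
B = 45440 (B = -284*(-60 - 100) = -284*(-160) = 45440)
(B + 212967)*(99996 + q) = (45440 + 212967)*(99996 + 416044) = 258407*516040 = 133348348280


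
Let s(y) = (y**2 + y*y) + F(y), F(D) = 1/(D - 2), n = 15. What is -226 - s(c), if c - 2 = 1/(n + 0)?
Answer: -56147/225 ≈ -249.54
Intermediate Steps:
c = 31/15 (c = 2 + 1/(15 + 0) = 2 + 1/15 = 31/15 ≈ 2.0667)
F(D) = 1/(-2 + D)
s(y) = 1/(-2 + y) + 2*y**2 (s(y) = (y**2 + y*y) + 1/(-2 + y) = (y**2 + y**2) + 1/(-2 + y) = 2*y**2 + 1/(-2 + y) = 1/(-2 + y) + 2*y**2)
-226 - s(c) = -226 - (1 + 2*(31/15)**2*(-2 + 31/15))/(-2 + 31/15) = -226 - (1 + 2*(961/225)*(1/15))/1/15 = -226 - 15*(1 + 1922/3375) = -226 - 15*5297/3375 = -226 - 1*5297/225 = -226 - 5297/225 = -56147/225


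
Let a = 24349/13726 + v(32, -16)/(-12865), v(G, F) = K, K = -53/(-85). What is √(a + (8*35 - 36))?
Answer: 3*√246092646453793444578/3001944830 ≈ 15.677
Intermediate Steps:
K = 53/85 (K = -53*(-1/85) = 53/85 ≈ 0.62353)
v(G, F) = 53/85
a = 26625512747/15009724150 (a = 24349/13726 + (53/85)/(-12865) = 24349*(1/13726) + (53/85)*(-1/12865) = 24349/13726 - 53/1093525 = 26625512747/15009724150 ≈ 1.7739)
√(a + (8*35 - 36)) = √(26625512747/15009724150 + (8*35 - 36)) = √(26625512747/15009724150 + (280 - 36)) = √(26625512747/15009724150 + 244) = √(3688998205347/15009724150) = 3*√246092646453793444578/3001944830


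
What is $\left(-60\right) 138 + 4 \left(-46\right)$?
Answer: $-8464$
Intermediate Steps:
$\left(-60\right) 138 + 4 \left(-46\right) = -8280 - 184 = -8464$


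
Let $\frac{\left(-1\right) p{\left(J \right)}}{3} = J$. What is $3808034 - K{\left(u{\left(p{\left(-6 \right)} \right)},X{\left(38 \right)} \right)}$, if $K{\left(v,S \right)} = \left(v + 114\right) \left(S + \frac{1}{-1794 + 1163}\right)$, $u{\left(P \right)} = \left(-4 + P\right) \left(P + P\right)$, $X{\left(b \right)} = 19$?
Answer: $\frac{2395460870}{631} \approx 3.7963 \cdot 10^{6}$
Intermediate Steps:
$p{\left(J \right)} = - 3 J$
$u{\left(P \right)} = 2 P \left(-4 + P\right)$ ($u{\left(P \right)} = \left(-4 + P\right) 2 P = 2 P \left(-4 + P\right)$)
$K{\left(v,S \right)} = \left(114 + v\right) \left(- \frac{1}{631} + S\right)$ ($K{\left(v,S \right)} = \left(114 + v\right) \left(S + \frac{1}{-631}\right) = \left(114 + v\right) \left(S - \frac{1}{631}\right) = \left(114 + v\right) \left(- \frac{1}{631} + S\right)$)
$3808034 - K{\left(u{\left(p{\left(-6 \right)} \right)},X{\left(38 \right)} \right)} = 3808034 - \left(- \frac{114}{631} + 114 \cdot 19 - \frac{2 \left(\left(-3\right) \left(-6\right)\right) \left(-4 - -18\right)}{631} + 19 \cdot 2 \left(\left(-3\right) \left(-6\right)\right) \left(-4 - -18\right)\right) = 3808034 - \left(- \frac{114}{631} + 2166 - \frac{2 \cdot 18 \left(-4 + 18\right)}{631} + 19 \cdot 2 \cdot 18 \left(-4 + 18\right)\right) = 3808034 - \left(- \frac{114}{631} + 2166 - \frac{2 \cdot 18 \cdot 14}{631} + 19 \cdot 2 \cdot 18 \cdot 14\right) = 3808034 - \left(- \frac{114}{631} + 2166 - \frac{504}{631} + 19 \cdot 504\right) = 3808034 - \left(- \frac{114}{631} + 2166 - \frac{504}{631} + 9576\right) = 3808034 - \frac{7408584}{631} = \frac{2395460870}{631}$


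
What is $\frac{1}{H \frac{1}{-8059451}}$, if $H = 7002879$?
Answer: $- \frac{217823}{189267} \approx -1.1509$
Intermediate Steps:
$\frac{1}{H \frac{1}{-8059451}} = \frac{1}{7002879 \frac{1}{-8059451}} = \frac{1}{7002879 \left(- \frac{1}{8059451}\right)} = \frac{1}{- \frac{189267}{217823}} = - \frac{217823}{189267}$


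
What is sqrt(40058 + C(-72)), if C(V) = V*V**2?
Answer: I*sqrt(333190) ≈ 577.23*I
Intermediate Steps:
C(V) = V**3
sqrt(40058 + C(-72)) = sqrt(40058 + (-72)**3) = sqrt(40058 - 373248) = sqrt(-333190) = I*sqrt(333190)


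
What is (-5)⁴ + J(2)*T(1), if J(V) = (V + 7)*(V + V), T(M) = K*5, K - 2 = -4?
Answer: 265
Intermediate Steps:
K = -2 (K = 2 - 4 = -2)
T(M) = -10 (T(M) = -2*5 = -10)
J(V) = 2*V*(7 + V) (J(V) = (7 + V)*(2*V) = 2*V*(7 + V))
(-5)⁴ + J(2)*T(1) = (-5)⁴ + (2*2*(7 + 2))*(-10) = 625 + (2*2*9)*(-10) = 625 + 36*(-10) = 625 - 360 = 265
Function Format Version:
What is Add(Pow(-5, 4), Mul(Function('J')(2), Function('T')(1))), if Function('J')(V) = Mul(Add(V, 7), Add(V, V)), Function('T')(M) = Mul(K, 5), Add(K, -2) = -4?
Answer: 265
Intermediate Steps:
K = -2 (K = Add(2, -4) = -2)
Function('T')(M) = -10 (Function('T')(M) = Mul(-2, 5) = -10)
Function('J')(V) = Mul(2, V, Add(7, V)) (Function('J')(V) = Mul(Add(7, V), Mul(2, V)) = Mul(2, V, Add(7, V)))
Add(Pow(-5, 4), Mul(Function('J')(2), Function('T')(1))) = Add(Pow(-5, 4), Mul(Mul(2, 2, Add(7, 2)), -10)) = Add(625, Mul(Mul(2, 2, 9), -10)) = Add(625, Mul(36, -10)) = Add(625, -360) = 265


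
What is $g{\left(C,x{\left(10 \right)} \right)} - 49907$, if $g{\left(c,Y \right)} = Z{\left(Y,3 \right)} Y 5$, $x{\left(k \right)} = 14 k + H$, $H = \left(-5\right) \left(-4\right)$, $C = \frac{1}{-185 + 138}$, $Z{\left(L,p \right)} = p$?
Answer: $-47507$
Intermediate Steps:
$C = - \frac{1}{47}$ ($C = \frac{1}{-47} = - \frac{1}{47} \approx -0.021277$)
$H = 20$
$x{\left(k \right)} = 20 + 14 k$ ($x{\left(k \right)} = 14 k + 20 = 20 + 14 k$)
$g{\left(c,Y \right)} = 15 Y$ ($g{\left(c,Y \right)} = 3 Y 5 = 15 Y$)
$g{\left(C,x{\left(10 \right)} \right)} - 49907 = 15 \left(20 + 14 \cdot 10\right) - 49907 = 15 \left(20 + 140\right) - 49907 = 15 \cdot 160 - 49907 = 2400 - 49907 = -47507$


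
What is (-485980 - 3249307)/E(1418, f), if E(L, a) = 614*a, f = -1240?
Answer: 3735287/761360 ≈ 4.9061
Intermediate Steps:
(-485980 - 3249307)/E(1418, f) = (-485980 - 3249307)/((614*(-1240))) = -3735287/(-761360) = -3735287*(-1/761360) = 3735287/761360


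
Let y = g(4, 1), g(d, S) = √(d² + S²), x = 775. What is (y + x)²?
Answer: (775 + √17)² ≈ 6.0703e+5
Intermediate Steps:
g(d, S) = √(S² + d²)
y = √17 (y = √(1² + 4²) = √(1 + 16) = √17 ≈ 4.1231)
(y + x)² = (√17 + 775)² = (775 + √17)²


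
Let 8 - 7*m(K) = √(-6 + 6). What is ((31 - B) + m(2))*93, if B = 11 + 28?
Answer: -4464/7 ≈ -637.71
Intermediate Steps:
B = 39
m(K) = 8/7 (m(K) = 8/7 - √(-6 + 6)/7 = 8/7 - √0/7 = 8/7 - ⅐*0 = 8/7 + 0 = 8/7)
((31 - B) + m(2))*93 = ((31 - 1*39) + 8/7)*93 = ((31 - 39) + 8/7)*93 = (-8 + 8/7)*93 = -48/7*93 = -4464/7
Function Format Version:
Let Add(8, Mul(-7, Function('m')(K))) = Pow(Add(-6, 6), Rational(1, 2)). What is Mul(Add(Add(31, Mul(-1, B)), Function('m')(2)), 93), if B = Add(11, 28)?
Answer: Rational(-4464, 7) ≈ -637.71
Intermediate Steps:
B = 39
Function('m')(K) = Rational(8, 7) (Function('m')(K) = Add(Rational(8, 7), Mul(Rational(-1, 7), Pow(Add(-6, 6), Rational(1, 2)))) = Add(Rational(8, 7), Mul(Rational(-1, 7), Pow(0, Rational(1, 2)))) = Add(Rational(8, 7), Mul(Rational(-1, 7), 0)) = Add(Rational(8, 7), 0) = Rational(8, 7))
Mul(Add(Add(31, Mul(-1, B)), Function('m')(2)), 93) = Mul(Add(Add(31, Mul(-1, 39)), Rational(8, 7)), 93) = Mul(Add(Add(31, -39), Rational(8, 7)), 93) = Mul(Add(-8, Rational(8, 7)), 93) = Mul(Rational(-48, 7), 93) = Rational(-4464, 7)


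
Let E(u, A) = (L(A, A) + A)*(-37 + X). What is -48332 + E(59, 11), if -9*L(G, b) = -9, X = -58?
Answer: -49472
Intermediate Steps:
L(G, b) = 1 (L(G, b) = -1/9*(-9) = 1)
E(u, A) = -95 - 95*A (E(u, A) = (1 + A)*(-37 - 58) = (1 + A)*(-95) = -95 - 95*A)
-48332 + E(59, 11) = -48332 + (-95 - 95*11) = -48332 + (-95 - 1045) = -48332 - 1140 = -49472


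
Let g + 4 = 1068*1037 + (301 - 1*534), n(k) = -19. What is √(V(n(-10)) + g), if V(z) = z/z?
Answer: 4*√69205 ≈ 1052.3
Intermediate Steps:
V(z) = 1
g = 1107279 (g = -4 + (1068*1037 + (301 - 1*534)) = -4 + (1107516 + (301 - 534)) = -4 + (1107516 - 233) = -4 + 1107283 = 1107279)
√(V(n(-10)) + g) = √(1 + 1107279) = √1107280 = 4*√69205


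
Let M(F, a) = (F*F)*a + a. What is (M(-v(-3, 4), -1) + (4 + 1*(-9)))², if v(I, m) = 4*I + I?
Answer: 53361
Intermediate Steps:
v(I, m) = 5*I
M(F, a) = a + a*F² (M(F, a) = F²*a + a = a*F² + a = a + a*F²)
(M(-v(-3, 4), -1) + (4 + 1*(-9)))² = (-(1 + (-5*(-3))²) + (4 + 1*(-9)))² = (-(1 + (-1*(-15))²) + (4 - 9))² = (-(1 + 15²) - 5)² = (-(1 + 225) - 5)² = (-1*226 - 5)² = (-226 - 5)² = (-231)² = 53361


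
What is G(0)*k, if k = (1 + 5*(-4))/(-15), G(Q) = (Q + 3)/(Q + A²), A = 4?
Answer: 19/80 ≈ 0.23750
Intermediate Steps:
G(Q) = (3 + Q)/(16 + Q) (G(Q) = (Q + 3)/(Q + 4²) = (3 + Q)/(Q + 16) = (3 + Q)/(16 + Q))
k = 19/15 (k = (1 - 20)*(-1/15) = -19*(-1/15) = 19/15 ≈ 1.2667)
G(0)*k = ((3 + 0)/(16 + 0))*(19/15) = (3/16)*(19/15) = 19/80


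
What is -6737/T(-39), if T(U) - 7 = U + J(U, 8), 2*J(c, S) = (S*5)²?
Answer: -6737/768 ≈ -8.7721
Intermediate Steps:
J(c, S) = 25*S²/2 (J(c, S) = (S*5)²/2 = (5*S)²/2 = (25*S²)/2 = 25*S²/2)
T(U) = 807 + U (T(U) = 7 + (U + (25/2)*8²) = 7 + (U + (25/2)*64) = 7 + (U + 800) = 7 + (800 + U) = 807 + U)
-6737/T(-39) = -6737/(807 - 39) = -6737/768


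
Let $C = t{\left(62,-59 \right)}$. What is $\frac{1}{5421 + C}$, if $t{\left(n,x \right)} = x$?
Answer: $\frac{1}{5362} \approx 0.0001865$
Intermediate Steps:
$C = -59$
$\frac{1}{5421 + C} = \frac{1}{5421 - 59} = \frac{1}{5362}$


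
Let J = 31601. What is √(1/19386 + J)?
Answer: √1319576989998/6462 ≈ 177.77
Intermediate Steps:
√(1/19386 + J) = √(1/19386 + 31601) = √(612616987/19386) = √1319576989998/6462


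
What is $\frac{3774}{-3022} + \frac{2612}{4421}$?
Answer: $- \frac{4395695}{6680131} \approx -0.65803$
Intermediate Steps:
$\frac{3774}{-3022} + \frac{2612}{4421} = 3774 \left(- \frac{1}{3022}\right) + 2612 \cdot \frac{1}{4421} = - \frac{1887}{1511} + \frac{2612}{4421} = - \frac{4395695}{6680131}$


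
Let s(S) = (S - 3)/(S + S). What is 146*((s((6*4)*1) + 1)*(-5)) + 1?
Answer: -8387/8 ≈ -1048.4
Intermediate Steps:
s(S) = (-3 + S)/(2*S) (s(S) = (-3 + S)/((2*S)) = (-3 + S)*(1/(2*S)) = (-3 + S)/(2*S))
146*((s((6*4)*1) + 1)*(-5)) + 1 = 146*(((-3 + (6*4)*1)/(2*(((6*4)*1))) + 1)*(-5)) + 1 = 146*(((-3 + 24*1)/(2*((24*1))) + 1)*(-5)) + 1 = 146*(((½)*(-3 + 24)/24 + 1)*(-5)) + 1 = 146*(((½)*(1/24)*21 + 1)*(-5)) + 1 = 146*((7/16 + 1)*(-5)) + 1 = 146*((23/16)*(-5)) + 1 = 146*(-115/16) + 1 = -8395/8 + 1 = -8387/8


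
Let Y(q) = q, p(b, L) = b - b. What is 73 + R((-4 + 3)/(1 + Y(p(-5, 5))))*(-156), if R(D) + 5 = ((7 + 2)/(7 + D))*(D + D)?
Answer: 1321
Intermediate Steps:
p(b, L) = 0
R(D) = -5 + 18*D/(7 + D) (R(D) = -5 + ((7 + 2)/(7 + D))*(D + D) = -5 + (9/(7 + D))*(2*D) = -5 + 18*D/(7 + D))
73 + R((-4 + 3)/(1 + Y(p(-5, 5))))*(-156) = 73 + ((-35 + 13*((-4 + 3)/(1 + 0)))/(7 + (-4 + 3)/(1 + 0)))*(-156) = 73 + ((-35 + 13*(-1/1))/(7 - 1/1))*(-156) = 73 + ((-35 + 13*(-1*1))/(7 - 1*1))*(-156) = 73 + ((-35 + 13*(-1))/(7 - 1))*(-156) = 73 + ((-35 - 13)/6)*(-156) = 73 + ((1/6)*(-48))*(-156) = 73 - 8*(-156) = 73 + 1248 = 1321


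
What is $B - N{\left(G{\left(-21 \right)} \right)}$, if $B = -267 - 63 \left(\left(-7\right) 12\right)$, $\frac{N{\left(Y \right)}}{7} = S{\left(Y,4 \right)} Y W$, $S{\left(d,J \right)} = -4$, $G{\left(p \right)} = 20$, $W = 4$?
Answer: $7265$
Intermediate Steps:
$N{\left(Y \right)} = - 112 Y$ ($N{\left(Y \right)} = 7 - 4 Y 4 = 7 \left(- 16 Y\right) = - 112 Y$)
$B = 5025$ ($B = -267 - -5292 = -267 + 5292 = 5025$)
$B - N{\left(G{\left(-21 \right)} \right)} = 5025 - \left(-112\right) 20 = 5025 - -2240 = 5025 + 2240 = 7265$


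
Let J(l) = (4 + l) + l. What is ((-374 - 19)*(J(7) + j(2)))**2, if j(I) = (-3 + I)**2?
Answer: 55756089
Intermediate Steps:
J(l) = 4 + 2*l
((-374 - 19)*(J(7) + j(2)))**2 = ((-374 - 19)*((4 + 2*7) + (-3 + 2)**2))**2 = (-393*((4 + 14) + (-1)**2))**2 = (-393*(18 + 1))**2 = (-393*19)**2 = (-7467)**2 = 55756089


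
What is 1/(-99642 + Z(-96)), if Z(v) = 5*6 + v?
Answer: -1/99708 ≈ -1.0029e-5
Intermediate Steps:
Z(v) = 30 + v
1/(-99642 + Z(-96)) = 1/(-99642 + (30 - 96)) = 1/(-99642 - 66) = 1/(-99708) = -1/99708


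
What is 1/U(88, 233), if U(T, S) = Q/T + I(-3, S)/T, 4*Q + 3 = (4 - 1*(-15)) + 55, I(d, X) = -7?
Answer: 352/43 ≈ 8.1861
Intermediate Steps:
Q = 71/4 (Q = -¾ + ((4 - 1*(-15)) + 55)/4 = -¾ + ((4 + 15) + 55)/4 = -¾ + (19 + 55)/4 = -¾ + (¼)*74 = -¾ + 37/2 = 71/4 ≈ 17.750)
U(T, S) = 43/(4*T) (U(T, S) = 71/(4*T) - 7/T = 43/(4*T))
1/U(88, 233) = 1/((43/4)/88) = 1/((43/4)*(1/88)) = 1/(43/352) = 352/43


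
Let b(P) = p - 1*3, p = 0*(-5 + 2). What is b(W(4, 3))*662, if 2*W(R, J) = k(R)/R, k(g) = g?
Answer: -1986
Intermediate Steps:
W(R, J) = ½ (W(R, J) = (R/R)/2 = (½)*1 = ½)
p = 0 (p = 0*(-3) = 0)
b(P) = -3 (b(P) = 0 - 1*3 = 0 - 3 = -3)
b(W(4, 3))*662 = -3*662 = -1986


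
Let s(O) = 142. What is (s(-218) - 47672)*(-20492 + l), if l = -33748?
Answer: 2578027200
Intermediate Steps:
(s(-218) - 47672)*(-20492 + l) = (142 - 47672)*(-20492 - 33748) = -47530*(-54240) = 2578027200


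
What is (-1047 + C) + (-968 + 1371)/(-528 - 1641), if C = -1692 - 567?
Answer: -7171117/2169 ≈ -3306.2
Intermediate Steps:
C = -2259
(-1047 + C) + (-968 + 1371)/(-528 - 1641) = (-1047 - 2259) + (-968 + 1371)/(-528 - 1641) = -3306 + 403/(-2169) = -3306 + 403*(-1/2169) = -3306 - 403/2169 = -7171117/2169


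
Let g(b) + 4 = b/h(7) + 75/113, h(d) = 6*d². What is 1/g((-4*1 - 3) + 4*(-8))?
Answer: -11074/38415 ≈ -0.28827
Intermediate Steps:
g(b) = -377/113 + b/294 (g(b) = -4 + (b/((6*7²)) + 75/113) = -4 + (b/((6*49)) + 75*(1/113)) = -4 + (b/294 + 75/113) = -4 + (75/113 + b/294) = -377/113 + b/294)
1/g((-4*1 - 3) + 4*(-8)) = 1/(-377/113 + ((-4*1 - 3) + 4*(-8))/294) = 1/(-377/113 + ((-4 - 3) - 32)/294) = 1/(-377/113 + (-7 - 32)/294) = 1/(-377/113 + (1/294)*(-39)) = 1/(-377/113 - 13/98) = 1/(-38415/11074) = -11074/38415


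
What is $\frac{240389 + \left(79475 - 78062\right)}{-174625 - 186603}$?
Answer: $- \frac{120901}{180614} \approx -0.66939$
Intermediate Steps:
$\frac{240389 + \left(79475 - 78062\right)}{-174625 - 186603} = \frac{240389 + 1413}{-361228} = 241802 \left(- \frac{1}{361228}\right) = - \frac{120901}{180614}$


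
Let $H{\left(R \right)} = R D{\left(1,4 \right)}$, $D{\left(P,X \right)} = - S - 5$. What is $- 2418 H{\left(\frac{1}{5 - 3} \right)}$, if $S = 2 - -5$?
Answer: $14508$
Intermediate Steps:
$S = 7$ ($S = 2 + 5 = 7$)
$D{\left(P,X \right)} = -12$ ($D{\left(P,X \right)} = \left(-1\right) 7 - 5 = -7 - 5 = -12$)
$H{\left(R \right)} = - 12 R$ ($H{\left(R \right)} = R \left(-12\right) = - 12 R$)
$- 2418 H{\left(\frac{1}{5 - 3} \right)} = - 2418 \left(- \frac{12}{5 - 3}\right) = - 2418 \left(- \frac{12}{2}\right) = - 2418 \left(\left(-12\right) \frac{1}{2}\right) = \left(-2418\right) \left(-6\right) = 14508$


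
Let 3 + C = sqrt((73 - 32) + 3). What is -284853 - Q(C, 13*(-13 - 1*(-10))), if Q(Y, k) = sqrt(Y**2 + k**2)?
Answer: -284853 - sqrt(1574 - 12*sqrt(11)) ≈ -2.8489e+5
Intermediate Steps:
C = -3 + 2*sqrt(11) (C = -3 + sqrt((73 - 32) + 3) = -3 + sqrt(41 + 3) = -3 + sqrt(44) = -3 + 2*sqrt(11) ≈ 3.6333)
-284853 - Q(C, 13*(-13 - 1*(-10))) = -284853 - sqrt((-3 + 2*sqrt(11))**2 + (13*(-13 - 1*(-10)))**2) = -284853 - sqrt((-3 + 2*sqrt(11))**2 + (13*(-13 + 10))**2) = -284853 - sqrt((-3 + 2*sqrt(11))**2 + (13*(-3))**2) = -284853 - sqrt((-3 + 2*sqrt(11))**2 + (-39)**2) = -284853 - sqrt((-3 + 2*sqrt(11))**2 + 1521) = -284853 - sqrt(1521 + (-3 + 2*sqrt(11))**2)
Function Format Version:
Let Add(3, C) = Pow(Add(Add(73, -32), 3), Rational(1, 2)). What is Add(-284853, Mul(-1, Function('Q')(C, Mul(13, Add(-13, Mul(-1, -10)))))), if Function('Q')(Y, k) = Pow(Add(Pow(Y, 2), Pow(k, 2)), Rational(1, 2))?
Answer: Add(-284853, Mul(-1, Pow(Add(1574, Mul(-12, Pow(11, Rational(1, 2)))), Rational(1, 2)))) ≈ -2.8489e+5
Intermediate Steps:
C = Add(-3, Mul(2, Pow(11, Rational(1, 2)))) (C = Add(-3, Pow(Add(Add(73, -32), 3), Rational(1, 2))) = Add(-3, Pow(Add(41, 3), Rational(1, 2))) = Add(-3, Pow(44, Rational(1, 2))) = Add(-3, Mul(2, Pow(11, Rational(1, 2)))) ≈ 3.6333)
Add(-284853, Mul(-1, Function('Q')(C, Mul(13, Add(-13, Mul(-1, -10)))))) = Add(-284853, Mul(-1, Pow(Add(Pow(Add(-3, Mul(2, Pow(11, Rational(1, 2)))), 2), Pow(Mul(13, Add(-13, Mul(-1, -10))), 2)), Rational(1, 2)))) = Add(-284853, Mul(-1, Pow(Add(Pow(Add(-3, Mul(2, Pow(11, Rational(1, 2)))), 2), Pow(Mul(13, Add(-13, 10)), 2)), Rational(1, 2)))) = Add(-284853, Mul(-1, Pow(Add(Pow(Add(-3, Mul(2, Pow(11, Rational(1, 2)))), 2), Pow(Mul(13, -3), 2)), Rational(1, 2)))) = Add(-284853, Mul(-1, Pow(Add(Pow(Add(-3, Mul(2, Pow(11, Rational(1, 2)))), 2), Pow(-39, 2)), Rational(1, 2)))) = Add(-284853, Mul(-1, Pow(Add(Pow(Add(-3, Mul(2, Pow(11, Rational(1, 2)))), 2), 1521), Rational(1, 2)))) = Add(-284853, Mul(-1, Pow(Add(1521, Pow(Add(-3, Mul(2, Pow(11, Rational(1, 2)))), 2)), Rational(1, 2))))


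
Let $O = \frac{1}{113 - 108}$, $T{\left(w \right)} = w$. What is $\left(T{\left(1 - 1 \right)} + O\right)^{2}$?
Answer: $\frac{1}{25} \approx 0.04$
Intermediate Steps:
$O = \frac{1}{5} \approx 0.2$
$\left(T{\left(1 - 1 \right)} + O\right)^{2} = \left(\left(1 - 1\right) + \frac{1}{5}\right)^{2} = \left(0 + \frac{1}{5}\right)^{2} = \left(\frac{1}{5}\right)^{2} = \frac{1}{25}$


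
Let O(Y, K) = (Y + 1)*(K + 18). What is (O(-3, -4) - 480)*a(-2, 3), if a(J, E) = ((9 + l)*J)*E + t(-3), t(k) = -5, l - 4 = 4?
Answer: 54356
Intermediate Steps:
l = 8 (l = 4 + 4 = 8)
O(Y, K) = (1 + Y)*(18 + K)
a(J, E) = -5 + 17*E*J (a(J, E) = ((9 + 8)*J)*E - 5 = (17*J)*E - 5 = 17*E*J - 5 = -5 + 17*E*J)
(O(-3, -4) - 480)*a(-2, 3) = ((18 - 4 + 18*(-3) - 4*(-3)) - 480)*(-5 + 17*3*(-2)) = ((18 - 4 - 54 + 12) - 480)*(-5 - 102) = (-28 - 480)*(-107) = -508*(-107) = 54356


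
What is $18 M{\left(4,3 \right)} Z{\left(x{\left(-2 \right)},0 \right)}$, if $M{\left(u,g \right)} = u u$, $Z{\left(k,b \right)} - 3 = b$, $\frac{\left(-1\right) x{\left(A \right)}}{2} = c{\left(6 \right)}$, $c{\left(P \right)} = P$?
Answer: $864$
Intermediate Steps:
$x{\left(A \right)} = -12$ ($x{\left(A \right)} = \left(-2\right) 6 = -12$)
$Z{\left(k,b \right)} = 3 + b$
$M{\left(u,g \right)} = u^{2}$
$18 M{\left(4,3 \right)} Z{\left(x{\left(-2 \right)},0 \right)} = 18 \cdot 4^{2} \left(3 + 0\right) = 18 \cdot 16 \cdot 3 = 288 \cdot 3 = 864$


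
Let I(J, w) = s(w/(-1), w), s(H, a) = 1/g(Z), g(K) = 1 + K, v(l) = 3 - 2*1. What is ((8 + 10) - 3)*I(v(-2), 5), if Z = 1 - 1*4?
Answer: -15/2 ≈ -7.5000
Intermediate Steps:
Z = -3 (Z = 1 - 4 = -3)
v(l) = 1 (v(l) = 3 - 2 = 1)
s(H, a) = -½ (s(H, a) = 1/(1 - 3) = 1/(-2) = -½)
I(J, w) = -½
((8 + 10) - 3)*I(v(-2), 5) = ((8 + 10) - 3)*(-½) = (18 - 3)*(-½) = 15*(-½) = -15/2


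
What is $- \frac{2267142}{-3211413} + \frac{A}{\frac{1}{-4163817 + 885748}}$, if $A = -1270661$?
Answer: $\frac{4458848307060615553}{1070471} \approx 4.1653 \cdot 10^{12}$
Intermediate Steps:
$- \frac{2267142}{-3211413} + \frac{A}{\frac{1}{-4163817 + 885748}} = - \frac{2267142}{-3211413} - \frac{1270661}{\frac{1}{-4163817 + 885748}} = \left(-2267142\right) \left(- \frac{1}{3211413}\right) - \frac{1270661}{\frac{1}{-3278069}} = \frac{755714}{1070471} - \frac{1270661}{- \frac{1}{3278069}} = \frac{755714}{1070471} - -4165314433609 = \frac{755714}{1070471} + 4165314433609 = \frac{4458848307060615553}{1070471}$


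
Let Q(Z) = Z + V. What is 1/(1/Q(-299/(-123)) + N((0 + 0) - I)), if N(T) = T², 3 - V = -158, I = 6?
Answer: 20102/723795 ≈ 0.027773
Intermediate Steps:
V = 161 (V = 3 - 1*(-158) = 3 + 158 = 161)
Q(Z) = 161 + Z (Q(Z) = Z + 161 = 161 + Z)
1/(1/Q(-299/(-123)) + N((0 + 0) - I)) = 1/(1/(161 - 299/(-123)) + ((0 + 0) - 1*6)²) = 1/(1/(161 - 299*(-1/123)) + (0 - 6)²) = 1/(1/(161 + 299/123) + (-6)²) = 1/(1/(20102/123) + 36) = 1/(123/20102 + 36) = 1/(723795/20102) = 20102/723795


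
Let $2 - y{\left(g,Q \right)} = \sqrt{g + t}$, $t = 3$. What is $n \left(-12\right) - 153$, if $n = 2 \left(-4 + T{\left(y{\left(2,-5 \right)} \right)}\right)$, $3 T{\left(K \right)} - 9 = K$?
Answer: $-145 + 8 \sqrt{5} \approx -127.11$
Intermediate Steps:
$y{\left(g,Q \right)} = 2 - \sqrt{3 + g}$ ($y{\left(g,Q \right)} = 2 - \sqrt{g + 3} = 2 - \sqrt{3 + g}$)
$T{\left(K \right)} = 3 + \frac{K}{3}$
$n = - \frac{2}{3} - \frac{2 \sqrt{5}}{3}$ ($n = 2 \left(-4 + \left(3 + \frac{2 - \sqrt{3 + 2}}{3}\right)\right) = 2 \left(-4 + \left(3 + \frac{2 - \sqrt{5}}{3}\right)\right) = 2 \left(-4 + \left(3 + \left(\frac{2}{3} - \frac{\sqrt{5}}{3}\right)\right)\right) = 2 \left(-4 + \left(\frac{11}{3} - \frac{\sqrt{5}}{3}\right)\right) = 2 \left(- \frac{1}{3} - \frac{\sqrt{5}}{3}\right) = - \frac{2}{3} - \frac{2 \sqrt{5}}{3} \approx -2.1574$)
$n \left(-12\right) - 153 = \left(- \frac{2}{3} - \frac{2 \sqrt{5}}{3}\right) \left(-12\right) - 153 = \left(8 + 8 \sqrt{5}\right) - 153 = -145 + 8 \sqrt{5}$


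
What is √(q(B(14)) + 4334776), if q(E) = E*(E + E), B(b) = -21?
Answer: √4335658 ≈ 2082.2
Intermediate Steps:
q(E) = 2*E² (q(E) = E*(2*E) = 2*E²)
√(q(B(14)) + 4334776) = √(2*(-21)² + 4334776) = √(2*441 + 4334776) = √(882 + 4334776) = √4335658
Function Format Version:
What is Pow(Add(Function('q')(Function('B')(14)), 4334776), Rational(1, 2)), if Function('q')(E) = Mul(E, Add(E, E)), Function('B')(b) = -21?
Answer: Pow(4335658, Rational(1, 2)) ≈ 2082.2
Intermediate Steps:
Function('q')(E) = Mul(2, Pow(E, 2)) (Function('q')(E) = Mul(E, Mul(2, E)) = Mul(2, Pow(E, 2)))
Pow(Add(Function('q')(Function('B')(14)), 4334776), Rational(1, 2)) = Pow(Add(Mul(2, Pow(-21, 2)), 4334776), Rational(1, 2)) = Pow(Add(Mul(2, 441), 4334776), Rational(1, 2)) = Pow(Add(882, 4334776), Rational(1, 2)) = Pow(4335658, Rational(1, 2))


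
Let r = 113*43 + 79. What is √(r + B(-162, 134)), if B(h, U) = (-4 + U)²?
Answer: √21838 ≈ 147.78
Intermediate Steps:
r = 4938 (r = 4859 + 79 = 4938)
√(r + B(-162, 134)) = √(4938 + (-4 + 134)²) = √(4938 + 130²) = √(4938 + 16900) = √21838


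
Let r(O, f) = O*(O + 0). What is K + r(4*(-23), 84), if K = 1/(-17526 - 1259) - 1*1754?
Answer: 126047349/18785 ≈ 6710.0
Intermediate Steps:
r(O, f) = O² (r(O, f) = O*O = O²)
K = -32948891/18785 (K = 1/(-18785) - 1754 = -1/18785 - 1754 = -32948891/18785 ≈ -1754.0)
K + r(4*(-23), 84) = -32948891/18785 + (4*(-23))² = -32948891/18785 + (-92)² = -32948891/18785 + 8464 = 126047349/18785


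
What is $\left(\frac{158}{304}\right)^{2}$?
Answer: $\frac{6241}{23104} \approx 0.27013$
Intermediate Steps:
$\left(\frac{158}{304}\right)^{2} = \left(158 \cdot \frac{1}{304}\right)^{2} = \left(\frac{79}{152}\right)^{2} = \frac{6241}{23104}$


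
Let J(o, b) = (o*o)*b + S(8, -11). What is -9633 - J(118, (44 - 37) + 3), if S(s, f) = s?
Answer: -148881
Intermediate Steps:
J(o, b) = 8 + b*o² (J(o, b) = (o*o)*b + 8 = o²*b + 8 = b*o² + 8 = 8 + b*o²)
-9633 - J(118, (44 - 37) + 3) = -9633 - (8 + ((44 - 37) + 3)*118²) = -9633 - (8 + (7 + 3)*13924) = -9633 - (8 + 10*13924) = -9633 - (8 + 139240) = -9633 - 1*139248 = -9633 - 139248 = -148881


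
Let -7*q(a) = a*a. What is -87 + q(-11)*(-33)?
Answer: 3384/7 ≈ 483.43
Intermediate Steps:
q(a) = -a²/7 (q(a) = -a*a/7 = -a²/7)
-87 + q(-11)*(-33) = -87 - ⅐*(-11)²*(-33) = -87 - ⅐*121*(-33) = -87 - 121/7*(-33) = -87 + 3993/7 = 3384/7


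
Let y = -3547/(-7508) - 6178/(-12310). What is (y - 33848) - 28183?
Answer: -2866515419943/46211740 ≈ -62030.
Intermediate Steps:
y = 45023997/46211740 (y = -3547*(-1/7508) - 6178*(-1/12310) = 3547/7508 + 3089/6155 = 45023997/46211740 ≈ 0.97430)
(y - 33848) - 28183 = (45023997/46211740 - 33848) - 28183 = -1564129951523/46211740 - 28183 = -2866515419943/46211740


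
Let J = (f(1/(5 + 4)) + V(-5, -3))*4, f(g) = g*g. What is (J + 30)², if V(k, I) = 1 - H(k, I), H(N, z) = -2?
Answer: 11600836/6561 ≈ 1768.2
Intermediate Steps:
V(k, I) = 3 (V(k, I) = 1 - 1*(-2) = 1 + 2 = 3)
f(g) = g²
J = 976/81 (J = ((1/(5 + 4))² + 3)*4 = ((1/9)² + 3)*4 = ((⅑)² + 3)*4 = (1/81 + 3)*4 = (244/81)*4 = 976/81 ≈ 12.049)
(J + 30)² = (976/81 + 30)² = (3406/81)² = 11600836/6561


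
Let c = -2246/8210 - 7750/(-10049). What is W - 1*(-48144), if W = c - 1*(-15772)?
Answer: 2636628712543/41251145 ≈ 63917.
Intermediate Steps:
c = 20528723/41251145 (c = -2246*1/8210 - 7750*(-1/10049) = -1123/4105 + 7750/10049 = 20528723/41251145 ≈ 0.49765)
W = 650633587663/41251145 (W = 20528723/41251145 - 1*(-15772) = 20528723/41251145 + 15772 = 650633587663/41251145 ≈ 15773.)
W - 1*(-48144) = 650633587663/41251145 - 1*(-48144) = 650633587663/41251145 + 48144 = 2636628712543/41251145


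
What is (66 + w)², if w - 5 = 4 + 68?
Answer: 20449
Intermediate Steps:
w = 77 (w = 5 + (4 + 68) = 5 + 72 = 77)
(66 + w)² = (66 + 77)² = 143² = 20449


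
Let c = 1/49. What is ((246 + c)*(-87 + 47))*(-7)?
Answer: 482200/7 ≈ 68886.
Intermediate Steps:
c = 1/49 ≈ 0.020408
((246 + c)*(-87 + 47))*(-7) = ((246 + 1/49)*(-87 + 47))*(-7) = ((12055/49)*(-40))*(-7) = -482200/49*(-7) = 482200/7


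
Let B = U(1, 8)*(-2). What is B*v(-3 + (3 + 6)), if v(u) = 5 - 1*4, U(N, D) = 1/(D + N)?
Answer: -2/9 ≈ -0.22222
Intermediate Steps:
v(u) = 1 (v(u) = 5 - 4 = 1)
B = -2/9 (B = -2/(8 + 1) = -2/9 ≈ -0.22222)
B*v(-3 + (3 + 6)) = -2/9*1 = -2/9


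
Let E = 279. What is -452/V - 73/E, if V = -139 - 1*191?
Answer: 17003/15345 ≈ 1.1080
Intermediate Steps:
V = -330 (V = -139 - 191 = -330)
-452/V - 73/E = -452/(-330) - 73/279 = -452*(-1/330) - 73*1/279 = 226/165 - 73/279 = 17003/15345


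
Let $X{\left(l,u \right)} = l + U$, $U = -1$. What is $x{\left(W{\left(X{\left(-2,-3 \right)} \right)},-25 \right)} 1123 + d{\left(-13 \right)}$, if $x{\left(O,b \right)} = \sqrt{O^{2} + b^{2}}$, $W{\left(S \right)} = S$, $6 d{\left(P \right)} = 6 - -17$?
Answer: $\frac{23}{6} + 1123 \sqrt{634} \approx 28280.0$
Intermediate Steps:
$X{\left(l,u \right)} = -1 + l$ ($X{\left(l,u \right)} = l - 1 = -1 + l$)
$d{\left(P \right)} = \frac{23}{6}$ ($d{\left(P \right)} = \frac{6 - -17}{6} = \frac{6 + 17}{6} = \frac{1}{6} \cdot 23 = \frac{23}{6}$)
$x{\left(W{\left(X{\left(-2,-3 \right)} \right)},-25 \right)} 1123 + d{\left(-13 \right)} = \sqrt{\left(-1 - 2\right)^{2} + \left(-25\right)^{2}} \cdot 1123 + \frac{23}{6} = \sqrt{\left(-3\right)^{2} + 625} \cdot 1123 + \frac{23}{6} = \sqrt{9 + 625} \cdot 1123 + \frac{23}{6} = \sqrt{634} \cdot 1123 + \frac{23}{6} = 1123 \sqrt{634} + \frac{23}{6} = \frac{23}{6} + 1123 \sqrt{634}$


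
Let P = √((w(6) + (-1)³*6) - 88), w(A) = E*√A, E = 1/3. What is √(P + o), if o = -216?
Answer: √(-1944 + 3*√3*√(-282 + √6))/3 ≈ 0.32833 + 14.701*I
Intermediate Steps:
E = ⅓ ≈ 0.33333
w(A) = √A/3
P = √(-94 + √6/3) (P = √((√6/3 + (-1)³*6) - 88) = √((√6/3 - 1*6) - 88) = √((√6/3 - 6) - 88) = √((-6 + √6/3) - 88) = √(-94 + √6/3) ≈ 9.6532*I)
√(P + o) = √(√(-846 + 3*√6)/3 - 216) = √(-216 + √(-846 + 3*√6)/3)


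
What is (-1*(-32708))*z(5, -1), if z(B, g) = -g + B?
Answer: 196248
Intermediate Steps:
z(B, g) = B - g
(-1*(-32708))*z(5, -1) = (-1*(-32708))*(5 - 1*(-1)) = 32708*(5 + 1) = 32708*6 = 196248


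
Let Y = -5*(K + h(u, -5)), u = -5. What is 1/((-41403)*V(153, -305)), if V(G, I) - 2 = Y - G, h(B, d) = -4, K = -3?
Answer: 1/4802748 ≈ 2.0821e-7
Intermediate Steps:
Y = 35 (Y = -5*(-3 - 4) = -5*(-7) = 35)
V(G, I) = 37 - G (V(G, I) = 2 + (35 - G) = 37 - G)
1/((-41403)*V(153, -305)) = 1/((-41403)*(37 - 1*153)) = -1/(41403*(37 - 153)) = -1/41403/(-116) = -1/41403*(-1/116) = 1/4802748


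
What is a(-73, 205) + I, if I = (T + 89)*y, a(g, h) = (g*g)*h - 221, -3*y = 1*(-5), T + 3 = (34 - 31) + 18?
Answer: 3277207/3 ≈ 1.0924e+6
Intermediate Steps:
T = 18 (T = -3 + ((34 - 31) + 18) = -3 + (3 + 18) = -3 + 21 = 18)
y = 5/3 (y = -(-5)/3 = -1/3*(-5) = 5/3 ≈ 1.6667)
a(g, h) = -221 + h*g**2 (a(g, h) = g**2*h - 221 = h*g**2 - 221 = -221 + h*g**2)
I = 535/3 (I = (18 + 89)*(5/3) = 107*(5/3) = 535/3 ≈ 178.33)
a(-73, 205) + I = (-221 + 205*(-73)**2) + 535/3 = (-221 + 205*5329) + 535/3 = (-221 + 1092445) + 535/3 = 1092224 + 535/3 = 3277207/3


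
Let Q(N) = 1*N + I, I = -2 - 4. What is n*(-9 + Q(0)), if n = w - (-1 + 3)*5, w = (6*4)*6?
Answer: -2010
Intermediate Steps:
I = -6
w = 144 (w = 24*6 = 144)
Q(N) = -6 + N (Q(N) = 1*N - 6 = N - 6 = -6 + N)
n = 134 (n = 144 - (-1 + 3)*5 = 144 - 2*5 = 144 - 1*10 = 144 - 10 = 134)
n*(-9 + Q(0)) = 134*(-9 + (-6 + 0)) = 134*(-9 - 6) = 134*(-15) = -2010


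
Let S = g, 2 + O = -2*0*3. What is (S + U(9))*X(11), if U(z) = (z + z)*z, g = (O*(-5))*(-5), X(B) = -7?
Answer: -784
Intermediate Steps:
O = -2 (O = -2 - 2*0*3 = -2 + 0*3 = -2 + 0 = -2)
g = -50 (g = -2*(-5)*(-5) = 10*(-5) = -50)
S = -50
U(z) = 2*z**2 (U(z) = (2*z)*z = 2*z**2)
(S + U(9))*X(11) = (-50 + 2*9**2)*(-7) = (-50 + 2*81)*(-7) = (-50 + 162)*(-7) = 112*(-7) = -784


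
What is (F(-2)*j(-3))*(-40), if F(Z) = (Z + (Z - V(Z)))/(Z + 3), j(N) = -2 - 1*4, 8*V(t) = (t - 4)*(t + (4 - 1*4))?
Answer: -1320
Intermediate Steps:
V(t) = t*(-4 + t)/8 (V(t) = ((t - 4)*(t + (4 - 1*4)))/8 = ((-4 + t)*(t + (4 - 4)))/8 = ((-4 + t)*(t + 0))/8 = ((-4 + t)*t)/8 = (t*(-4 + t))/8 = t*(-4 + t)/8)
j(N) = -6 (j(N) = -2 - 4 = -6)
F(Z) = (2*Z - Z*(-4 + Z)/8)/(3 + Z) (F(Z) = (Z + (Z - Z*(-4 + Z)/8))/(Z + 3) = (Z + (Z - Z*(-4 + Z)/8))/(3 + Z) = (2*Z - Z*(-4 + Z)/8)/(3 + Z))
(F(-2)*j(-3))*(-40) = (((1/8)*(-2)*(20 - 1*(-2))/(3 - 2))*(-6))*(-40) = (((1/8)*(-2)*(20 + 2)/1)*(-6))*(-40) = (((1/8)*(-2)*1*22)*(-6))*(-40) = -11/2*(-6)*(-40) = 33*(-40) = -1320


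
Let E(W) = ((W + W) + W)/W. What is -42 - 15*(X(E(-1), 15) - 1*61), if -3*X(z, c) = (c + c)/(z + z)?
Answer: 898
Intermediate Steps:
E(W) = 3 (E(W) = (2*W + W)/W = (3*W)/W = 3)
X(z, c) = -c/(3*z) (X(z, c) = -(c + c)/(3*(z + z)) = -2*c/(3*(2*z)) = -2*c*1/(2*z)/3 = -c/(3*z))
-42 - 15*(X(E(-1), 15) - 1*61) = -42 - 15*(-⅓*15/3 - 1*61) = -42 - 15*(-⅓*15*⅓ - 61) = -42 - 15*(-5/3 - 61) = -42 - 15*(-188/3) = -42 + 940 = 898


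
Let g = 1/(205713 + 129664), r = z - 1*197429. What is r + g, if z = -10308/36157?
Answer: -2394072167298040/12126226189 ≈ -1.9743e+5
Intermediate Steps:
z = -10308/36157 (z = -10308*1/36157 = -10308/36157 ≈ -0.28509)
r = -7138450661/36157 (r = -10308/36157 - 1*197429 = -10308/36157 - 197429 = -7138450661/36157 ≈ -1.9743e+5)
g = 1/335377 ≈ 2.9817e-6
r + g = -7138450661/36157 + 1/335377 = -2394072167298040/12126226189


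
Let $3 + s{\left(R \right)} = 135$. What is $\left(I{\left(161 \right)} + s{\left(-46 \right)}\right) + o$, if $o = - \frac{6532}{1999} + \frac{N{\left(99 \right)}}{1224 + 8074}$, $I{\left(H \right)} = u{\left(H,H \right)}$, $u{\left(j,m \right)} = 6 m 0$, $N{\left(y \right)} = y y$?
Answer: $\frac{2412302327}{18586702} \approx 129.79$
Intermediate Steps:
$N{\left(y \right)} = y^{2}$
$u{\left(j,m \right)} = 0$
$s{\left(R \right)} = 132$ ($s{\left(R \right)} = -3 + 135 = 132$)
$I{\left(H \right)} = 0$
$o = - \frac{41142337}{18586702}$ ($o = - \frac{6532}{1999} + \frac{99^{2}}{1224 + 8074} = \left(-6532\right) \frac{1}{1999} + \frac{9801}{9298} = - \frac{6532}{1999} + 9801 \cdot \frac{1}{9298} = - \frac{6532}{1999} + \frac{9801}{9298} = - \frac{41142337}{18586702} \approx -2.2135$)
$\left(I{\left(161 \right)} + s{\left(-46 \right)}\right) + o = \left(0 + 132\right) - \frac{41142337}{18586702} = 132 - \frac{41142337}{18586702} = \frac{2412302327}{18586702}$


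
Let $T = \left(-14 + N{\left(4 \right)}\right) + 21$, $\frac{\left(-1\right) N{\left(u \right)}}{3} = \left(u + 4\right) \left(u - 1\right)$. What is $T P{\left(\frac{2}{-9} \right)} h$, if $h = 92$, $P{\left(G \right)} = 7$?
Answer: $-41860$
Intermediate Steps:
$N{\left(u \right)} = - 3 \left(-1 + u\right) \left(4 + u\right)$ ($N{\left(u \right)} = - 3 \left(u + 4\right) \left(u - 1\right) = - 3 \left(4 + u\right) \left(-1 + u\right) = - 3 \left(-1 + u\right) \left(4 + u\right)$)
$T = -65$ ($T = \left(-14 - \left(24 + 48\right)\right) + 21 = \left(-14 - 72\right) + 21 = -86 + 21 = -65$)
$T P{\left(\frac{2}{-9} \right)} h = \left(-65\right) 7 \cdot 92 = \left(-455\right) 92 = -41860$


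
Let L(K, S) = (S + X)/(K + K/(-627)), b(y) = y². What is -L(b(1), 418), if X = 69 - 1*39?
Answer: -140448/313 ≈ -448.72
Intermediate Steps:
X = 30 (X = 69 - 39 = 30)
L(K, S) = 627*(30 + S)/(626*K) (L(K, S) = (S + 30)/(K + K/(-627)) = (30 + S)/(K + K*(-1/627)) = (30 + S)/(K - K/627) = (30 + S)/((626*K/627)) = (30 + S)*(627/(626*K)) = 627*(30 + S)/(626*K))
-L(b(1), 418) = -627*(30 + 418)/(626*(1²)) = -627*448/(626*1) = -627*448/626 = -1*140448/313 = -140448/313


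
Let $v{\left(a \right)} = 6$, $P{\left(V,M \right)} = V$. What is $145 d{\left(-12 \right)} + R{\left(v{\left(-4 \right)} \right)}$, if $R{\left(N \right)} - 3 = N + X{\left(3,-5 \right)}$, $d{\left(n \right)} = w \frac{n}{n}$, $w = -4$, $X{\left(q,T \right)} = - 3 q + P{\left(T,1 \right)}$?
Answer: $-585$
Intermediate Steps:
$X{\left(q,T \right)} = T - 3 q$ ($X{\left(q,T \right)} = - 3 q + T = T - 3 q$)
$d{\left(n \right)} = -4$ ($d{\left(n \right)} = - 4 \frac{n}{n} = \left(-4\right) 1 = -4$)
$R{\left(N \right)} = -11 + N$ ($R{\left(N \right)} = 3 + \left(N - 14\right) = 3 + \left(-14 + N\right) = -11 + N$)
$145 d{\left(-12 \right)} + R{\left(v{\left(-4 \right)} \right)} = 145 \left(-4\right) + \left(-11 + 6\right) = -580 - 5 = -585$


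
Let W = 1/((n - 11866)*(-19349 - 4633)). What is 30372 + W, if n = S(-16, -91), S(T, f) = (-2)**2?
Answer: 8640059028049/284474484 ≈ 30372.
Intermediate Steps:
S(T, f) = 4
n = 4
W = 1/284474484 (W = 1/((4 - 11866)*(-19349 - 4633)) = 1/(-11862*(-23982)) = 1/284474484 ≈ 3.5153e-9)
30372 + W = 30372 + 1/284474484 = 8640059028049/284474484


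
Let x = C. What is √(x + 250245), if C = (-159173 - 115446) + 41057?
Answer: √16683 ≈ 129.16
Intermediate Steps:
C = -233562 (C = -274619 + 41057 = -233562)
x = -233562
√(x + 250245) = √(-233562 + 250245) = √16683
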